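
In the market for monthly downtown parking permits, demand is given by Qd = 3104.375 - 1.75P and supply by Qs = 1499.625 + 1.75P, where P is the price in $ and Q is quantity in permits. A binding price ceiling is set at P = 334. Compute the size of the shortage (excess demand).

At P = 334: Qd = 2519.875 and Qs = 2084.125.
Shortage = Qd - Qs = 2519.875 - 2084.125 = 435.75.

Shortage = 435.75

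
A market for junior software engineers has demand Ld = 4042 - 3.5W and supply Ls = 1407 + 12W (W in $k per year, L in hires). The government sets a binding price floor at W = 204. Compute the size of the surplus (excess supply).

Evaluating both curves at the floor price 204 gives Ld = 3328, Ls = 3855.
Surplus = Ls - Ld = 3855 - 3328 = 527.

Surplus = 527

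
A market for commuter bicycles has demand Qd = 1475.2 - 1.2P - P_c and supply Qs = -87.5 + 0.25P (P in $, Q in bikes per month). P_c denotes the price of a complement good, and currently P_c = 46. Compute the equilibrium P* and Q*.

With P_c = 46, demand is Qd = 1429.2 - 1.2P.
The market clears where 1429.2 - 1.2P = -87.5 + 0.25P. Rearranging, 1.45P = 1516.7, hence P* = 1046.
Substitute back: Q* = 1429.2 - 1.2(1046) = 174.

P* = 1046, Q* = 174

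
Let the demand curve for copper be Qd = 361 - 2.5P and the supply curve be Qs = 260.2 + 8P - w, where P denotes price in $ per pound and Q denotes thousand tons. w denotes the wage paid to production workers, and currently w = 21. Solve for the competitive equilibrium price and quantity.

With w = 21, supply is Qs = 239.2 + 8P.
Equating demand and supply, 361 - 2.5P = 239.2 + 8P gives 10.5P = 121.8, so P* = 11.6.
Plugging P* into demand: Q* = 361 - 2.5(11.6) = 332.

P* = 11.6, Q* = 332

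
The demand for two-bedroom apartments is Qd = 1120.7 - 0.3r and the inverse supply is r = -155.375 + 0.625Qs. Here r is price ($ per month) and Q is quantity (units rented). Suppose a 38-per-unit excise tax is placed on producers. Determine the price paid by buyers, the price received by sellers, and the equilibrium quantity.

r_b = 491, r_s = 453, Q = 973.4

Rewriting in direct form: Qs = 248.6 + 1.6r.
Producers keep r_s = r_b - 38 per unit, so supply in terms of the buyer price is Qs = 187.8 + 1.6r_b.
Equate demand and the shifted supply: 1120.7 - 0.3r_b = 187.8 + 1.6r_b, giving 1.9r_b = 932.9, so r_b = 491.
Then r_s = 491 - 38 = 453 and Q = 1120.7 - 0.3(491) = 973.4.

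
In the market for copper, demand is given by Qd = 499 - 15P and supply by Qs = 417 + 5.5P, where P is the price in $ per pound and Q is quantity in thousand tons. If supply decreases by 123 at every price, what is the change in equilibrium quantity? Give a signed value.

Equating demand and supply, 499 - 15P = 417 + 5.5P gives 20.5P = 82, so P* = 4.
From the demand curve, Q* = 499 - 15(4) = 439.
After the shift, supply is Qs = 294 + 5.5P.
New equilibrium: 205 = 20.5P, so P = 10 and Q = 349.
ΔQ = 349 - 439 = -90.

ΔQ = -90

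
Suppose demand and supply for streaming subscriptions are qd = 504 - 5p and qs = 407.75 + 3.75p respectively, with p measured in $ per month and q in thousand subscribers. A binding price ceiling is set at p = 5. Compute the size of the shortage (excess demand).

At p = 5: qd = 479 and qs = 426.5.
Shortage = qd - qs = 479 - 426.5 = 52.5.

Shortage = 52.5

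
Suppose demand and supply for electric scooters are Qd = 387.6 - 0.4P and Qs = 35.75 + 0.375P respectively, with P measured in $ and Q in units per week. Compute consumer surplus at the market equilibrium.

The market clears where 387.6 - 0.4P = 35.75 + 0.375P. Rearranging, 0.775P = 351.85, hence P* = 454.
Substitute back: Q* = 387.6 - 0.4(454) = 206.
Demand choke price (Qd = 0): P = 387.6/0.4 = 969. Consumer surplus = ½ × (969 - 454) × 206 = 53045.

Consumer surplus = 53045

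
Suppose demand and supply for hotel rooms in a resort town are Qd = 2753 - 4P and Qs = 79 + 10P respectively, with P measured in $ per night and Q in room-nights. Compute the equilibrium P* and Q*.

The market clears where 2753 - 4P = 79 + 10P. Rearranging, 14P = 2674, hence P* = 191.
From the demand curve, Q* = 2753 - 4(191) = 1989.

P* = 191, Q* = 1989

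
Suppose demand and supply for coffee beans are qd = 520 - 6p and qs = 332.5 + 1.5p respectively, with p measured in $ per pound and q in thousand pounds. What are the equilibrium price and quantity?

At equilibrium qd = qs, so 520 - 6p = 332.5 + 1.5p; collecting terms, 187.5 = 7.5p and p* = 25.
Substitute back: q* = 520 - 6(25) = 370.

p* = 25, q* = 370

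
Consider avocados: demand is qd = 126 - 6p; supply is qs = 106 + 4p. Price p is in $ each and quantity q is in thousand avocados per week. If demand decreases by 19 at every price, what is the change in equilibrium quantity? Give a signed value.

The market clears where 126 - 6p = 106 + 4p. Rearranging, 10p = 20, hence p* = 2.
From the demand curve, q* = 126 - 6(2) = 114.
After the shift, demand is qd = 107 - 6p.
New equilibrium: 1 = 10p, so p = 0.1 and q = 106.4.
Δq = 106.4 - 114 = -7.6.

Δq = -7.6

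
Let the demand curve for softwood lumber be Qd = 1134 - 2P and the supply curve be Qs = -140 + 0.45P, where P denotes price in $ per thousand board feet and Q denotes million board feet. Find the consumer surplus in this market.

Equating demand and supply, 1134 - 2P = -140 + 0.45P gives 2.45P = 1274, so P* = 520.
Plugging P* into demand: Q* = 1134 - 2(520) = 94.
Demand choke price (Qd = 0): P = 1134/2 = 567. Consumer surplus = ½ × (567 - 520) × 94 = 2209.

Consumer surplus = 2209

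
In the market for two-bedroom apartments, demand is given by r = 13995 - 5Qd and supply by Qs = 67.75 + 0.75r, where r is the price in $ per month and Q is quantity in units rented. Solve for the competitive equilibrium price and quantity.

Inverting to quantity form: Qd = 2799 - 0.2r.
The market clears where 2799 - 0.2r = 67.75 + 0.75r. Rearranging, 0.95r = 2731.25, hence r* = 2875.
Then Q* = 2799 - 0.2(2875) = 2224.

r* = 2875, Q* = 2224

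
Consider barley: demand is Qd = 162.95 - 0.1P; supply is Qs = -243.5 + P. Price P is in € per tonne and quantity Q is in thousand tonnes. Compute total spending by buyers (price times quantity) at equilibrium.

Set Qd = Qs: 162.95 - 0.1P = -243.5 + P, so 406.45 = 1.1P and P* = 369.5.
From the demand curve, Q* = 162.95 - 0.1(369.5) = 126.
Total spending by buyers = P* × Q* = 369.5 × 126 = 46557.

Total spending by buyers = 46557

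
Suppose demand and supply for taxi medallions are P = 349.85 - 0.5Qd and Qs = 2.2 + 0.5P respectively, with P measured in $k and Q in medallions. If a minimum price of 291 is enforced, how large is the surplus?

Inverting to quantity form: Qd = 699.7 - 2P.
Evaluating both curves at the floor price 291 gives Qd = 117.7, Qs = 147.7.
Surplus = Qs - Qd = 147.7 - 117.7 = 30.

Surplus = 30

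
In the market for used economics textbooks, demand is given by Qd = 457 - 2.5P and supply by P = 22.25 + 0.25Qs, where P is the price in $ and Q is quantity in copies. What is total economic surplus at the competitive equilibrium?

Solving each curve for Q: Qs = -89 + 4P.
Equating demand and supply, 457 - 2.5P = -89 + 4P gives 6.5P = 546, so P* = 84.
Plugging P* into demand: Q* = 457 - 2.5(84) = 247.
Demand choke price = 182.8; supply choke price = 22.25. CS = ½(182.8 - 84)(247) = 12201.8; PS = ½(84 - 22.25)(247) = 7626.125. Total surplus = 19827.925.

Total surplus = 19827.925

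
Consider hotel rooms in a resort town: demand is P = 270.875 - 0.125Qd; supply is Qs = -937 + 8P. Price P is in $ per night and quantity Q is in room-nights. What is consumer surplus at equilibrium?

Consumer surplus = 23639.0625

Rewriting in direct form: Qd = 2167 - 8P.
The market clears where 2167 - 8P = -937 + 8P. Rearranging, 16P = 3104, hence P* = 194.
Then Q* = 2167 - 8(194) = 615.
Demand choke price (Qd = 0): P = 2167/8 = 270.875. Consumer surplus = ½ × (270.875 - 194) × 615 = 23639.0625.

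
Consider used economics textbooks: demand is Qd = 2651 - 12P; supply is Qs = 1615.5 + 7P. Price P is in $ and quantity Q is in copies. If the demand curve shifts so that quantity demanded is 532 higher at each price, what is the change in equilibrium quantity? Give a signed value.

ΔQ = 196

Set Qd = Qs: 2651 - 12P = 1615.5 + 7P, so 1035.5 = 19P and P* = 54.5.
Plugging P* into demand: Q* = 2651 - 12(54.5) = 1997.
After the shift, demand is Qd = 3183 - 12P.
Re-solving, 19P = 1567.5 gives P = 82.5 and Q = 2193.
ΔQ = 2193 - 1997 = 196.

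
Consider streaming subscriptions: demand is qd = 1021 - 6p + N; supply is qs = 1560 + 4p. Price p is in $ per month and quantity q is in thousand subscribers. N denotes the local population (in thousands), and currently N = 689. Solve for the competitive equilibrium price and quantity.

p* = 15, q* = 1620

With N = 689, demand is qd = 1710 - 6p.
The market clears where 1710 - 6p = 1560 + 4p. Rearranging, 10p = 150, hence p* = 15.
From the demand curve, q* = 1710 - 6(15) = 1620.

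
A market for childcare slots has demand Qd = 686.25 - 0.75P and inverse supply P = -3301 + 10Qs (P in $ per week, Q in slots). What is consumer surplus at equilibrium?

Consumer surplus = 92256

Solving each curve for Q: Qs = 330.1 + 0.1P.
The market clears where 686.25 - 0.75P = 330.1 + 0.1P. Rearranging, 0.85P = 356.15, hence P* = 419.
Plugging P* into demand: Q* = 686.25 - 0.75(419) = 372.
Demand choke price (Qd = 0): P = 686.25/0.75 = 915. Consumer surplus = ½ × (915 - 419) × 372 = 92256.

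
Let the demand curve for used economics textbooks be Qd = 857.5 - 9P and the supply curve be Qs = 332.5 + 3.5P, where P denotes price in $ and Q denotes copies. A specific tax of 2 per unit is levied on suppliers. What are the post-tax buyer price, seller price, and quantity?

With a tax of 2 on suppliers, they supply based on the net price P_s = P_b - 2, so Qs = 325.5 + 3.5P_b.
Equate demand and the shifted supply: 857.5 - 9P_b = 325.5 + 3.5P_b, giving 12.5P_b = 532, so P_b = 42.56.
Then P_s = 42.56 - 2 = 40.56 and Q = 857.5 - 9(42.56) = 474.46.

P_b = 42.56, P_s = 40.56, Q = 474.46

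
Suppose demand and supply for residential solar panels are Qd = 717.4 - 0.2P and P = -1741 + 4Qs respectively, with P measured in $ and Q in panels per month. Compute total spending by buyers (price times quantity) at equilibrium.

In direct form, Qs = 435.25 + 0.25P.
The market clears where 717.4 - 0.2P = 435.25 + 0.25P. Rearranging, 0.45P = 282.15, hence P* = 627.
Plugging P* into demand: Q* = 717.4 - 0.2(627) = 592.
Total spending by buyers = P* × Q* = 627 × 592 = 371184.

Total spending by buyers = 371184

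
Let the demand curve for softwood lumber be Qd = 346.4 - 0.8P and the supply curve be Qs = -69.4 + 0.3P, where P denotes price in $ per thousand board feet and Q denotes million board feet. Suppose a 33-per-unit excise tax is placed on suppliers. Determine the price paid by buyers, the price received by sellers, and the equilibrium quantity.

P_b = 387, P_s = 354, Q = 36.8

Suppliers keep P_s = P_b - 33 per unit, so supply in terms of the buyer price is Qs = -79.3 + 0.3P_b.
Equate demand and the shifted supply: 346.4 - 0.8P_b = -79.3 + 0.3P_b, giving 1.1P_b = 425.7, so P_b = 387.
Then P_s = 387 - 33 = 354 and Q = 346.4 - 0.8(387) = 36.8.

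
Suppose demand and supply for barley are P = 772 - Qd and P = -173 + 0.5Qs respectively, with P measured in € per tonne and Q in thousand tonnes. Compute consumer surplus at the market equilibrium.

In direct form, Qd = 772 - P and Qs = 346 + 2P.
Set Qd = Qs: 772 - P = 346 + 2P, so 426 = 3P and P* = 142.
Then Q* = 772 - 142 = 630.
Demand choke price (Qd = 0): P = 772. Consumer surplus = ½ × (772 - 142) × 630 = 198450.

Consumer surplus = 198450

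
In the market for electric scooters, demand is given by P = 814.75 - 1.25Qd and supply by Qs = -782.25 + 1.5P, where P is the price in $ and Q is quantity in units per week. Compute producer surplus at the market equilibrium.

Inverting to quantity form: Qd = 651.8 - 0.8P.
Set Qd = Qs: 651.8 - 0.8P = -782.25 + 1.5P, so 1434.05 = 2.3P and P* = 623.5.
Then Q* = 651.8 - 0.8(623.5) = 153.
Supply choke price (Qs = 0): P = 521.5. Producer surplus = ½ × (623.5 - 521.5) × 153 = 7803.

Producer surplus = 7803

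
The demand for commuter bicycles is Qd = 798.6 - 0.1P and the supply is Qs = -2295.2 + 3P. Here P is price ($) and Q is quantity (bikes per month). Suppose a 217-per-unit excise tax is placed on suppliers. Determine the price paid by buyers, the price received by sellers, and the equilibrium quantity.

With a tax of 217 on suppliers, they supply based on the net price P_s = P_b - 217, so Qs = -2946.2 + 3P_b.
Equate demand and the shifted supply: 798.6 - 0.1P_b = -2946.2 + 3P_b, giving 3.1P_b = 3744.8, so P_b = 1208.
So P_s = 991 and the quantity traded is Q = 798.6 - 0.1(1208) = 677.8.

P_b = 1208, P_s = 991, Q = 677.8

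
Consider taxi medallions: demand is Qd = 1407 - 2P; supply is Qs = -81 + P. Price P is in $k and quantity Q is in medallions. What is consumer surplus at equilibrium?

At equilibrium Qd = Qs, so 1407 - 2P = -81 + P; collecting terms, 1488 = 3P and P* = 496.
Plugging P* into demand: Q* = 1407 - 2(496) = 415.
Demand choke price (Qd = 0): P = 1407/2 = 703.5. Consumer surplus = ½ × (703.5 - 496) × 415 = 43056.25.

Consumer surplus = 43056.25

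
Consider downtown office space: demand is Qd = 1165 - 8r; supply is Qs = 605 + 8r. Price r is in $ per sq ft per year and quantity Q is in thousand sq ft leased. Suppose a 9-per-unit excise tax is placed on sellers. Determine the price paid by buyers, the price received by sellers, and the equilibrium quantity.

r_b = 39.5, r_s = 30.5, Q = 849

Sellers keep r_s = r_b - 9 per unit, so supply in terms of the buyer price is Qs = 533 + 8r_b.
Set Qd = Qs: 1165 - 8r_b = 533 + 8r_b, so 632 = 16r_b and r_b = 39.5.
So r_s = 30.5 and the quantity traded is Q = 1165 - 8(39.5) = 849.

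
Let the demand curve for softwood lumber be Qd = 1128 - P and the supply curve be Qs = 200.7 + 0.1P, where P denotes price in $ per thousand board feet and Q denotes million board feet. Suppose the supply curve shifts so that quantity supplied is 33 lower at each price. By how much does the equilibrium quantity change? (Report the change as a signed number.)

Set Qd = Qs: 1128 - P = 200.7 + 0.1P, so 927.3 = 1.1P and P* = 843.
Plugging P* into demand: Q* = 1128 - 843 = 285.
After the shift, supply is Qs = 167.7 + 0.1P.
New equilibrium: 960.3 = 1.1P, so P = 873 and Q = 255.
ΔQ = 255 - 285 = -30.

ΔQ = -30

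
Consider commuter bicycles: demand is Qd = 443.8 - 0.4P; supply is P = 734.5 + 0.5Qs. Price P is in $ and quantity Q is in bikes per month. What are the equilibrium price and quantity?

P* = 797, Q* = 125

Inverting to quantity form: Qs = -1469 + 2P.
At equilibrium Qd = Qs, so 443.8 - 0.4P = -1469 + 2P; collecting terms, 1912.8 = 2.4P and P* = 797.
From the demand curve, Q* = 443.8 - 0.4(797) = 125.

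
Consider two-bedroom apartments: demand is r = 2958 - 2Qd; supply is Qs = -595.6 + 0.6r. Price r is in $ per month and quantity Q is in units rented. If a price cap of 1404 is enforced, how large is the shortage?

Solving each curve for Q: Qd = 1479 - 0.5r.
With r fixed at 1404, quantity demanded is 777 and quantity supplied is 246.8.
Shortage = Qd - Qs = 777 - 246.8 = 530.2.

Shortage = 530.2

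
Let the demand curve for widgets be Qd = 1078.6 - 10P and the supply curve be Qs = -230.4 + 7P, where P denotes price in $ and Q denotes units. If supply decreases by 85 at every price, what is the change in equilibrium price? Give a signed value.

Set Qd = Qs: 1078.6 - 10P = -230.4 + 7P, so 1309 = 17P and P* = 77.
Substitute back: Q* = 1078.6 - 10(77) = 308.6.
After the shift, supply is Qs = -315.4 + 7P.
Re-solving, 17P = 1394 gives P = 82 and Q = 258.6.
ΔP = 82 - 77 = 5.

ΔP = 5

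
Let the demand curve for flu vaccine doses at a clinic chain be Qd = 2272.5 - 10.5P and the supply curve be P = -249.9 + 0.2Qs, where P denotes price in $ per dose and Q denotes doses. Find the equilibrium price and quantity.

P* = 66, Q* = 1579.5

Rewriting in direct form: Qs = 1249.5 + 5P.
At equilibrium Qd = Qs, so 2272.5 - 10.5P = 1249.5 + 5P; collecting terms, 1023 = 15.5P and P* = 66.
From the demand curve, Q* = 2272.5 - 10.5(66) = 1579.5.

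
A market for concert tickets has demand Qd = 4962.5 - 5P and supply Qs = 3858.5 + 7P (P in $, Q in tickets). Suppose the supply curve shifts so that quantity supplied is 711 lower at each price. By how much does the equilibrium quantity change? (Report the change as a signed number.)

ΔQ = -296.25

At equilibrium Qd = Qs, so 4962.5 - 5P = 3858.5 + 7P; collecting terms, 1104 = 12P and P* = 92.
From the demand curve, Q* = 4962.5 - 5(92) = 4502.5.
After the shift, supply is Qs = 3147.5 + 7P.
The new intersection has 1815 = 12P, i.e. P = 151.25, Q = 4206.25.
ΔQ = 4206.25 - 4502.5 = -296.25.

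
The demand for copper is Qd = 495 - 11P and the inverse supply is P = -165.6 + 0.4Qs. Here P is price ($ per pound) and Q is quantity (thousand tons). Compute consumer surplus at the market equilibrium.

Consumer surplus = 8365.5

Rewriting in direct form: Qs = 414 + 2.5P.
At equilibrium Qd = Qs, so 495 - 11P = 414 + 2.5P; collecting terms, 81 = 13.5P and P* = 6.
Plugging P* into demand: Q* = 495 - 11(6) = 429.
Demand choke price (Qd = 0): P = 495/11 = 45. Consumer surplus = ½ × (45 - 6) × 429 = 8365.5.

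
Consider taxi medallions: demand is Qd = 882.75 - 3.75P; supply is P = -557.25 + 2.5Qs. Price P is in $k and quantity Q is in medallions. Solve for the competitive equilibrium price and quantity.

Inverting to quantity form: Qs = 222.9 + 0.4P.
The market clears where 882.75 - 3.75P = 222.9 + 0.4P. Rearranging, 4.15P = 659.85, hence P* = 159.
Substitute back: Q* = 882.75 - 3.75(159) = 286.5.

P* = 159, Q* = 286.5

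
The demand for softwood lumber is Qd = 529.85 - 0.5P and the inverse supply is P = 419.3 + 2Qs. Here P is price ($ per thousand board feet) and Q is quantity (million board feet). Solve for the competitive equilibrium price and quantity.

P* = 739.5, Q* = 160.1

Inverting to quantity form: Qs = -209.65 + 0.5P.
Set Qd = Qs: 529.85 - 0.5P = -209.65 + 0.5P, so 739.5 = P and P* = 739.5.
Then Q* = 529.85 - 0.5(739.5) = 160.1.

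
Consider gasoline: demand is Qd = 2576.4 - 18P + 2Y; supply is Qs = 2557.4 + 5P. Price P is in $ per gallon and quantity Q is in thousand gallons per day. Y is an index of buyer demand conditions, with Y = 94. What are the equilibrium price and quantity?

P* = 9, Q* = 2602.4

With Y = 94, demand is Qd = 2764.4 - 18P.
Set Qd = Qs: 2764.4 - 18P = 2557.4 + 5P, so 207 = 23P and P* = 9.
Plugging P* into demand: Q* = 2764.4 - 18(9) = 2602.4.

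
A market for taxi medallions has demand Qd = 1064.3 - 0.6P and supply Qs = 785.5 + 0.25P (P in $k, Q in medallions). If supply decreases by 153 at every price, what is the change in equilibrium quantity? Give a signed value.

The market clears where 1064.3 - 0.6P = 785.5 + 0.25P. Rearranging, 0.85P = 278.8, hence P* = 328.
Then Q* = 1064.3 - 0.6(328) = 867.5.
After the shift, supply is Qs = 632.5 + 0.25P.
The new intersection has 431.8 = 0.85P, i.e. P = 508, Q = 759.5.
ΔQ = 759.5 - 867.5 = -108.

ΔQ = -108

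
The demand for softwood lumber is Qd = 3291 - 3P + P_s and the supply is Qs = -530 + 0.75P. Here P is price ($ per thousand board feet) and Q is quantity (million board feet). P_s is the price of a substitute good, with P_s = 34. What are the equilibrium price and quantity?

With P_s = 34, demand is Qd = 3325 - 3P.
At equilibrium Qd = Qs, so 3325 - 3P = -530 + 0.75P; collecting terms, 3855 = 3.75P and P* = 1028.
From the demand curve, Q* = 3325 - 3(1028) = 241.

P* = 1028, Q* = 241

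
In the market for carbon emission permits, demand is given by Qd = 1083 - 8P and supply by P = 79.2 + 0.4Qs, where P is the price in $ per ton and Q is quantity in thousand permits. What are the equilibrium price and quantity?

P* = 122, Q* = 107

Inverting to quantity form: Qs = -198 + 2.5P.
The market clears where 1083 - 8P = -198 + 2.5P. Rearranging, 10.5P = 1281, hence P* = 122.
Plugging P* into demand: Q* = 1083 - 8(122) = 107.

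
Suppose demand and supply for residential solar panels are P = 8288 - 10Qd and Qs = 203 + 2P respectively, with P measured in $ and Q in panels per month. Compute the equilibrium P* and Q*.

In direct form, Qd = 828.8 - 0.1P.
The market clears where 828.8 - 0.1P = 203 + 2P. Rearranging, 2.1P = 625.8, hence P* = 298.
Plugging P* into demand: Q* = 828.8 - 0.1(298) = 799.

P* = 298, Q* = 799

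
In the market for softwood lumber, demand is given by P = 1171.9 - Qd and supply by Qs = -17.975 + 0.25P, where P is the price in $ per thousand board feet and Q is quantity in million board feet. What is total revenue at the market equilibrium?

In direct form, Qd = 1171.9 - P.
The market clears where 1171.9 - P = -17.975 + 0.25P. Rearranging, 1.25P = 1189.875, hence P* = 951.9.
Then Q* = 1171.9 - 951.9 = 220.
Total revenue = P* × Q* = 951.9 × 220 = 209418.

Total revenue = 209418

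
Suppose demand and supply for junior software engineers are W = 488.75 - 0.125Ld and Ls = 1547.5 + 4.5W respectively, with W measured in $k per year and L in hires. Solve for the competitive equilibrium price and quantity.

Inverting to quantity form: Ld = 3910 - 8W.
Equating demand and supply, 3910 - 8W = 1547.5 + 4.5W gives 12.5W = 2362.5, so W* = 189.
Plugging W* into demand: L* = 3910 - 8(189) = 2398.

W* = 189, L* = 2398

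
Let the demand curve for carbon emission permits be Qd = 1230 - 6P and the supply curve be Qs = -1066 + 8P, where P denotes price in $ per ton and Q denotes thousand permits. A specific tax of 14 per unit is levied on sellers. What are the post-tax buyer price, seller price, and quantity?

P_b = 172, P_s = 158, Q = 198

With a tax of 14 on sellers, they supply based on the net price P_s = P_b - 14, so Qs = -1178 + 8P_b.
Set Qd = Qs: 1230 - 6P_b = -1178 + 8P_b, so 2408 = 14P_b and P_b = 172.
Then P_s = 172 - 14 = 158 and Q = 1230 - 6(172) = 198.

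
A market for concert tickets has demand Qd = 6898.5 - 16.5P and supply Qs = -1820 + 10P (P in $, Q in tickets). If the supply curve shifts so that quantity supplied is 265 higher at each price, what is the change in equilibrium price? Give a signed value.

ΔP = -10

Equating demand and supply, 6898.5 - 16.5P = -1820 + 10P gives 26.5P = 8718.5, so P* = 329.
Then Q* = 6898.5 - 16.5(329) = 1470.
After the shift, supply is Qs = -1555 + 10P.
Re-solving, 26.5P = 8453.5 gives P = 319 and Q = 1635.
ΔP = 319 - 329 = -10.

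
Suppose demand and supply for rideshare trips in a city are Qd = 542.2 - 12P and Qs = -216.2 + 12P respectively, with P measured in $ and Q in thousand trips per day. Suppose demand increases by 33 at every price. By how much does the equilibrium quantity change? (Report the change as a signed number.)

Equating demand and supply, 542.2 - 12P = -216.2 + 12P gives 24P = 758.4, so P* = 31.6.
Plugging P* into demand: Q* = 542.2 - 12(31.6) = 163.
After the shift, demand is Qd = 575.2 - 12P.
New equilibrium: 791.4 = 24P, so P = 32.975 and Q = 179.5.
ΔQ = 179.5 - 163 = 16.5.

ΔQ = 16.5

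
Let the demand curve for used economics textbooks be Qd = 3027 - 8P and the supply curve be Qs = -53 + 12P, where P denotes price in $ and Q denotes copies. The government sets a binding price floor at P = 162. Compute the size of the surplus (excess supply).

At P = 162: Qd = 1731 and Qs = 1891.
Surplus = Qs - Qd = 1891 - 1731 = 160.

Surplus = 160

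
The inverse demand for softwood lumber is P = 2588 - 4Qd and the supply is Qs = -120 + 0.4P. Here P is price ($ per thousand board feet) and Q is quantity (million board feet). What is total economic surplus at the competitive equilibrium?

Total surplus = 402688

In direct form, Qd = 647 - 0.25P.
The market clears where 647 - 0.25P = -120 + 0.4P. Rearranging, 0.65P = 767, hence P* = 1180.
Then Q* = 647 - 0.25(1180) = 352.
Demand choke price = 2588; supply choke price = 300. CS = ½(2588 - 1180)(352) = 247808; PS = ½(1180 - 300)(352) = 154880. Total surplus = 402688.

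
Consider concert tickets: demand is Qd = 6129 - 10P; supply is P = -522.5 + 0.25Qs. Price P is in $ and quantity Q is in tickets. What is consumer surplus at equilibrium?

Rewriting in direct form: Qs = 2090 + 4P.
Set Qd = Qs: 6129 - 10P = 2090 + 4P, so 4039 = 14P and P* = 288.5.
Then Q* = 6129 - 10(288.5) = 3244.
Demand choke price (Qd = 0): P = 6129/10 = 612.9. Consumer surplus = ½ × (612.9 - 288.5) × 3244 = 526176.8.

Consumer surplus = 526176.8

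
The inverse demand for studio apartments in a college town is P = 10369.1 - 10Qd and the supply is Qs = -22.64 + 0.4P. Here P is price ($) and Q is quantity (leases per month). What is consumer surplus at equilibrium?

Consumer surplus = 3403125

Solving each curve for Q: Qd = 1036.91 - 0.1P.
At equilibrium Qd = Qs, so 1036.91 - 0.1P = -22.64 + 0.4P; collecting terms, 1059.55 = 0.5P and P* = 2119.1.
Then Q* = 1036.91 - 0.1(2119.1) = 825.
Demand choke price (Qd = 0): P = 1036.91/0.1 = 10369.1. Consumer surplus = ½ × (10369.1 - 2119.1) × 825 = 3403125.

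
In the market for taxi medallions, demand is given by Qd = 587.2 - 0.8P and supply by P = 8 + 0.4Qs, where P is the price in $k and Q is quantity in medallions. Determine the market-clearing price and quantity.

P* = 184, Q* = 440

Rewriting in direct form: Qs = -20 + 2.5P.
Set Qd = Qs: 587.2 - 0.8P = -20 + 2.5P, so 607.2 = 3.3P and P* = 184.
Plugging P* into demand: Q* = 587.2 - 0.8(184) = 440.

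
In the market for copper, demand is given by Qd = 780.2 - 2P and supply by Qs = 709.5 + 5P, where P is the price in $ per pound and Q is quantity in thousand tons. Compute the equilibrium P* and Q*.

P* = 10.1, Q* = 760

Equating demand and supply, 780.2 - 2P = 709.5 + 5P gives 7P = 70.7, so P* = 10.1.
From the demand curve, Q* = 780.2 - 2(10.1) = 760.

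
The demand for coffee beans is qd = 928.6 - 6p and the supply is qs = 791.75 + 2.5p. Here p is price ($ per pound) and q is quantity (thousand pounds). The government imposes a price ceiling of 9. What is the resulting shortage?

With p fixed at 9, quantity demanded is 874.6 and quantity supplied is 814.25.
Shortage = qd - qs = 874.6 - 814.25 = 60.35.

Shortage = 60.35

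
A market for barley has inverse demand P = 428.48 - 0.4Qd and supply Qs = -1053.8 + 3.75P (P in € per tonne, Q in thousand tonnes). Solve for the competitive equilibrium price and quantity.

P* = 340, Q* = 221.2

Solving each curve for Q: Qd = 1071.2 - 2.5P.
At equilibrium Qd = Qs, so 1071.2 - 2.5P = -1053.8 + 3.75P; collecting terms, 2125 = 6.25P and P* = 340.
From the demand curve, Q* = 1071.2 - 2.5(340) = 221.2.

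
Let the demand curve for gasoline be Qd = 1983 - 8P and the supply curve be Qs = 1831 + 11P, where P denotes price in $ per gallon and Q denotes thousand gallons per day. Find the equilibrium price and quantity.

P* = 8, Q* = 1919

Equating demand and supply, 1983 - 8P = 1831 + 11P gives 19P = 152, so P* = 8.
Then Q* = 1983 - 8(8) = 1919.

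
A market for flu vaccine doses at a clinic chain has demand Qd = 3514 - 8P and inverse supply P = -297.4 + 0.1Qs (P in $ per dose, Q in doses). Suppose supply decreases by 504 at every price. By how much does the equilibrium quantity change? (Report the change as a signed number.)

ΔQ = -224

Inverting to quantity form: Qs = 2974 + 10P.
Set Qd = Qs: 3514 - 8P = 2974 + 10P, so 540 = 18P and P* = 30.
From the demand curve, Q* = 3514 - 8(30) = 3274.
After the shift, supply is Qs = 2470 + 10P.
New equilibrium: 1044 = 18P, so P = 58 and Q = 3050.
ΔQ = 3050 - 3274 = -224.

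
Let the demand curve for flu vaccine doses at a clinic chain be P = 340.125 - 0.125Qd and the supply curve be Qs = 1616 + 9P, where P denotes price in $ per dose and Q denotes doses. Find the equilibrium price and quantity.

Rewriting in direct form: Qd = 2721 - 8P.
Set Qd = Qs: 2721 - 8P = 1616 + 9P, so 1105 = 17P and P* = 65.
From the demand curve, Q* = 2721 - 8(65) = 2201.

P* = 65, Q* = 2201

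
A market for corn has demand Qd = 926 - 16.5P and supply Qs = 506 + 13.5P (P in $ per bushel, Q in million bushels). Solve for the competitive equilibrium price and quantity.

P* = 14, Q* = 695

The market clears where 926 - 16.5P = 506 + 13.5P. Rearranging, 30P = 420, hence P* = 14.
Plugging P* into demand: Q* = 926 - 16.5(14) = 695.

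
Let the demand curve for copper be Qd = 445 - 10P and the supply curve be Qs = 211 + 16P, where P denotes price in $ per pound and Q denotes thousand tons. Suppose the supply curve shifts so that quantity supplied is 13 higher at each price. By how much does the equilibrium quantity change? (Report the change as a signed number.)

ΔQ = 5

Equating demand and supply, 445 - 10P = 211 + 16P gives 26P = 234, so P* = 9.
Then Q* = 445 - 10(9) = 355.
After the shift, supply is Qs = 224 + 16P.
Re-solving, 26P = 221 gives P = 8.5 and Q = 360.
ΔQ = 360 - 355 = 5.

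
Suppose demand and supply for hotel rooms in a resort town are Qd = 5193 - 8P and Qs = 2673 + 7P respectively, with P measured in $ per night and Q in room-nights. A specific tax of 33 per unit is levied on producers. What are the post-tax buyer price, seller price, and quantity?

P_b = 183.4, P_s = 150.4, Q = 3725.8

The tax drives a wedge P_b - P_s = 33. Substituting P_s = P_b - 33 into supply: Qs = 2442 + 7P_b.
Set Qd = Qs: 5193 - 8P_b = 2442 + 7P_b, so 2751 = 15P_b and P_b = 183.4.
So P_s = 150.4 and the quantity traded is Q = 5193 - 8(183.4) = 3725.8.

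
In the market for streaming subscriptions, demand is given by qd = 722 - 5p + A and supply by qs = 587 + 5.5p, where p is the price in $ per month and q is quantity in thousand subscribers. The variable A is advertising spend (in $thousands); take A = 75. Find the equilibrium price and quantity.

p* = 20, q* = 697

With A = 75, demand is qd = 797 - 5p.
Equating demand and supply, 797 - 5p = 587 + 5.5p gives 10.5p = 210, so p* = 20.
From the demand curve, q* = 797 - 5(20) = 697.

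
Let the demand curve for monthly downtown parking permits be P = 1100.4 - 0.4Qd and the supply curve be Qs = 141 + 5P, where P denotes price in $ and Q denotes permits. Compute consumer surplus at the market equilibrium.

Rewriting in direct form: Qd = 2751 - 2.5P.
Equating demand and supply, 2751 - 2.5P = 141 + 5P gives 7.5P = 2610, so P* = 348.
Then Q* = 2751 - 2.5(348) = 1881.
Demand choke price (Qd = 0): P = 2751/2.5 = 1100.4. Consumer surplus = ½ × (1100.4 - 348) × 1881 = 707632.2.

Consumer surplus = 707632.2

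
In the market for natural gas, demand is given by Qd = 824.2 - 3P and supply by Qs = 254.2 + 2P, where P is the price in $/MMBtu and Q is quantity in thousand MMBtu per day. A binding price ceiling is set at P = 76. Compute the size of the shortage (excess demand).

With P fixed at 76, quantity demanded is 596.2 and quantity supplied is 406.2.
Shortage = Qd - Qs = 596.2 - 406.2 = 190.

Shortage = 190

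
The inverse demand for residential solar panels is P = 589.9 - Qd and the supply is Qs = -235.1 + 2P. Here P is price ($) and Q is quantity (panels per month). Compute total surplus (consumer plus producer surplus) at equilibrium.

Total surplus = 74371.5075

In direct form, Qd = 589.9 - P.
Equating demand and supply, 589.9 - P = -235.1 + 2P gives 3P = 825, so P* = 275.
From the demand curve, Q* = 589.9 - 275 = 314.9.
Demand choke price = 589.9; supply choke price = 117.55. CS = ½(589.9 - 275)(314.9) = 49581.005; PS = ½(275 - 117.55)(314.9) = 24790.5025. Total surplus = 74371.5075.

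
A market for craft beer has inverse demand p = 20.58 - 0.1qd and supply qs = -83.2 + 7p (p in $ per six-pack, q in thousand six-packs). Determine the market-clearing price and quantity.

Rewriting in direct form: qd = 205.8 - 10p.
The market clears where 205.8 - 10p = -83.2 + 7p. Rearranging, 17p = 289, hence p* = 17.
Plugging p* into demand: q* = 205.8 - 10(17) = 35.8.

p* = 17, q* = 35.8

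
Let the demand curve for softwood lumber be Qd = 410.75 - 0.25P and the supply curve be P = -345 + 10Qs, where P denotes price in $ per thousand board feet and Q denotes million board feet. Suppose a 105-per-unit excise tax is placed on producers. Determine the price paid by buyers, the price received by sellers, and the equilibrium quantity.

P_b = 1105, P_s = 1000, Q = 134.5

Rewriting in direct form: Qs = 34.5 + 0.1P.
With a tax of 105 on producers, they supply based on the net price P_s = P_b - 105, so Qs = 24 + 0.1P_b.
Equate demand and the shifted supply: 410.75 - 0.25P_b = 24 + 0.1P_b, giving 0.35P_b = 386.75, so P_b = 1105.
So P_s = 1000 and the quantity traded is Q = 410.75 - 0.25(1105) = 134.5.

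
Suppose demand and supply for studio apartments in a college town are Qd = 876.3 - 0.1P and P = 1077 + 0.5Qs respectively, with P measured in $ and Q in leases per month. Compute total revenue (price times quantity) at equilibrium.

Inverting to quantity form: Qs = -2154 + 2P.
At equilibrium Qd = Qs, so 876.3 - 0.1P = -2154 + 2P; collecting terms, 3030.3 = 2.1P and P* = 1443.
From the demand curve, Q* = 876.3 - 0.1(1443) = 732.
Total revenue = P* × Q* = 1443 × 732 = 1056276.

Total revenue = 1056276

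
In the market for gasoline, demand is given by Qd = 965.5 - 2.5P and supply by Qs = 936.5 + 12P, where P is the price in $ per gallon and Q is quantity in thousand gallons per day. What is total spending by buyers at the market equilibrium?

Set Qd = Qs: 965.5 - 2.5P = 936.5 + 12P, so 29 = 14.5P and P* = 2.
Substitute back: Q* = 965.5 - 2.5(2) = 960.5.
Total spending by buyers = P* × Q* = 2 × 960.5 = 1921.

Total spending by buyers = 1921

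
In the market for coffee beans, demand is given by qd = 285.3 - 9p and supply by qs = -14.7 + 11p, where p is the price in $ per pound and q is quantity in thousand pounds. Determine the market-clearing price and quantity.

p* = 15, q* = 150.3

Set qd = qs: 285.3 - 9p = -14.7 + 11p, so 300 = 20p and p* = 15.
Then q* = 285.3 - 9(15) = 150.3.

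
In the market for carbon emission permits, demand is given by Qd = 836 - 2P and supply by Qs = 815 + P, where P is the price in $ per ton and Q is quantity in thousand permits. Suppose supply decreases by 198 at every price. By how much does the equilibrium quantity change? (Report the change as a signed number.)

ΔQ = -132

Set Qd = Qs: 836 - 2P = 815 + P, so 21 = 3P and P* = 7.
Then Q* = 836 - 2(7) = 822.
After the shift, supply is Qs = 617 + P.
New equilibrium: 219 = 3P, so P = 73 and Q = 690.
ΔQ = 690 - 822 = -132.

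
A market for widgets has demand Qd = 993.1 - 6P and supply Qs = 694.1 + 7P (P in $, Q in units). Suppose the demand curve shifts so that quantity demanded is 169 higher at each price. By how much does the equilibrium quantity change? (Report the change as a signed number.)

At equilibrium Qd = Qs, so 993.1 - 6P = 694.1 + 7P; collecting terms, 299 = 13P and P* = 23.
Plugging P* into demand: Q* = 993.1 - 6(23) = 855.1.
After the shift, demand is Qd = 1162.1 - 6P.
The new intersection has 468 = 13P, i.e. P = 36, Q = 946.1.
ΔQ = 946.1 - 855.1 = 91.

ΔQ = 91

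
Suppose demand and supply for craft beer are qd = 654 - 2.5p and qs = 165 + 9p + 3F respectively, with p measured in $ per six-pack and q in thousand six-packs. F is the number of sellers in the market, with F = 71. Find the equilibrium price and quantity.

p* = 24, q* = 594

With F = 71, supply is qs = 378 + 9p.
The market clears where 654 - 2.5p = 378 + 9p. Rearranging, 11.5p = 276, hence p* = 24.
Substitute back: q* = 654 - 2.5(24) = 594.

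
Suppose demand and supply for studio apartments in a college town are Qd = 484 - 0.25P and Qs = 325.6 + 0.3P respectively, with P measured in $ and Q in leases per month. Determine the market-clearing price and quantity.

The market clears where 484 - 0.25P = 325.6 + 0.3P. Rearranging, 0.55P = 158.4, hence P* = 288.
Then Q* = 484 - 0.25(288) = 412.

P* = 288, Q* = 412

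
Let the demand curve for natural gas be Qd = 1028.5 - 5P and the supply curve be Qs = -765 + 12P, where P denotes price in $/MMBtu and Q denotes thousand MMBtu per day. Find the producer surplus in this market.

The market clears where 1028.5 - 5P = -765 + 12P. Rearranging, 17P = 1793.5, hence P* = 105.5.
Then Q* = 1028.5 - 5(105.5) = 501.
Supply choke price (Qs = 0): P = 63.75. Producer surplus = ½ × (105.5 - 63.75) × 501 = 10458.375.

Producer surplus = 10458.375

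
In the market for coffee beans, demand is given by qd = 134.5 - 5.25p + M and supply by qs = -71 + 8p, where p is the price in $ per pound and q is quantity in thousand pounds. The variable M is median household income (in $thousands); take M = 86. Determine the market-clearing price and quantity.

With M = 86, demand is qd = 220.5 - 5.25p.
At equilibrium qd = qs, so 220.5 - 5.25p = -71 + 8p; collecting terms, 291.5 = 13.25p and p* = 22.
Substitute back: q* = 220.5 - 5.25(22) = 105.

p* = 22, q* = 105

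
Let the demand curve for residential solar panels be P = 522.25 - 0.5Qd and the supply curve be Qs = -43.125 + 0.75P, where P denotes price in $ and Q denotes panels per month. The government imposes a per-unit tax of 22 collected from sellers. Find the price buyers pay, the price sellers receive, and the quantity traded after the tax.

Inverting to quantity form: Qd = 1044.5 - 2P.
The tax drives a wedge P_b - P_s = 22. Substituting P_s = P_b - 22 into supply: Qs = -59.625 + 0.75P_b.
Set Qd = Qs: 1044.5 - 2P_b = -59.625 + 0.75P_b, so 1104.125 = 2.75P_b and P_b = 401.5.
Then P_s = 401.5 - 22 = 379.5 and Q = 1044.5 - 2(401.5) = 241.5.

P_b = 401.5, P_s = 379.5, Q = 241.5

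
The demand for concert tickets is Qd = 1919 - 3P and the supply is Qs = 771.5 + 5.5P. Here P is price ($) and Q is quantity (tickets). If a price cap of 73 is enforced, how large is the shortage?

Shortage = 527

Evaluating both curves at the ceiling price 73 gives Qd = 1700, Qs = 1173.
Shortage = Qd - Qs = 1700 - 1173 = 527.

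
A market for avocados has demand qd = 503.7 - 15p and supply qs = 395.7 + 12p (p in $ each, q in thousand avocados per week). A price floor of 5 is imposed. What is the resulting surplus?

Surplus = 27

With p fixed at 5, quantity demanded is 428.7 and quantity supplied is 455.7.
Surplus = qs - qd = 455.7 - 428.7 = 27.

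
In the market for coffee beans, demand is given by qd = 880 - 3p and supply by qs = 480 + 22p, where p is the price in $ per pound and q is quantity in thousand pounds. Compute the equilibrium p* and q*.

p* = 16, q* = 832

At equilibrium qd = qs, so 880 - 3p = 480 + 22p; collecting terms, 400 = 25p and p* = 16.
Then q* = 880 - 3(16) = 832.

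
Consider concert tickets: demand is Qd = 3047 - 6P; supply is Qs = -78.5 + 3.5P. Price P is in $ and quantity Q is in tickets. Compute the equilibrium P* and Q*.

P* = 329, Q* = 1073

The market clears where 3047 - 6P = -78.5 + 3.5P. Rearranging, 9.5P = 3125.5, hence P* = 329.
Plugging P* into demand: Q* = 3047 - 6(329) = 1073.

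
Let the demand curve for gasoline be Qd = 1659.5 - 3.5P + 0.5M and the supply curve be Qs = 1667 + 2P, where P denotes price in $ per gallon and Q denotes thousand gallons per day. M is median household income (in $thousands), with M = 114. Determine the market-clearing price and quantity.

With M = 114, demand is Qd = 1716.5 - 3.5P.
The market clears where 1716.5 - 3.5P = 1667 + 2P. Rearranging, 5.5P = 49.5, hence P* = 9.
From the demand curve, Q* = 1716.5 - 3.5(9) = 1685.

P* = 9, Q* = 1685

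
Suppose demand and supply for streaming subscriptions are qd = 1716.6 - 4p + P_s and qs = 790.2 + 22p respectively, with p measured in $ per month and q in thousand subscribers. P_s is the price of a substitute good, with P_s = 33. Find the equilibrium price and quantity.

p* = 36.9, q* = 1602

With P_s = 33, demand is qd = 1749.6 - 4p.
At equilibrium qd = qs, so 1749.6 - 4p = 790.2 + 22p; collecting terms, 959.4 = 26p and p* = 36.9.
Substitute back: q* = 1749.6 - 4(36.9) = 1602.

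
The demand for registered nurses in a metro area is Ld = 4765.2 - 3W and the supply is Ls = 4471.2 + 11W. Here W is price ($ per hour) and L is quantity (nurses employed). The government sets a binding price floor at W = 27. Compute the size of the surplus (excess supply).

Evaluating both curves at the floor price 27 gives Ld = 4684.2, Ls = 4768.2.
Surplus = Ls - Ld = 4768.2 - 4684.2 = 84.

Surplus = 84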